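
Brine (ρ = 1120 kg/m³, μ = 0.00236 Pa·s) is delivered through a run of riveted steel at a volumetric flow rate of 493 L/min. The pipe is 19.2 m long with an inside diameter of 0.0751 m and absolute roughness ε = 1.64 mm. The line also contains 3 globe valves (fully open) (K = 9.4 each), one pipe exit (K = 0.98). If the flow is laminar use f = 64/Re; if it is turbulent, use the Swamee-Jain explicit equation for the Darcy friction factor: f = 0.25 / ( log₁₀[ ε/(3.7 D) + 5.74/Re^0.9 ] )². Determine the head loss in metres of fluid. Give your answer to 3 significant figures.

Q = 493 L/min = 493/60000 = 0.008217 m³/s.
Cross-sectional area A = πD²/4 = π(0.0751)²/4 = 0.00443 m²; mean velocity V = Q/A = 0.008217/0.00443 = 1.855 m/s.
Reynolds number Re = ρVD/μ = 1120 · 1.855 · 0.0751 / 0.00236 = 6.611e+04.
Re > 4000 → turbulent. Relative roughness ε/D = 0.00164/0.0751 = 0.0218. Swamee-Jain: f = 0.25/(log₁₀[0.0218/3.7 + 5.74/6.611e+04^0.9])² = 0.25/(log₁₀[0.0059 + 0.000263])² = 0.25/(-2.21)² = 0.05118.
Total minor-loss coefficient ΣK = 3·9.4 + 1·0.98 = 29.2.
ΔP = [f·L/D + ΣK]·(ρV²/2) = [0.05118·19.2/0.0751 + 29.2]·(1120·1.855²/2) = [13.09 + 29.2]·1927 = 8.144e+04 Pa.
Head loss h_f = ΔP/(ρg) = 8.144e+04/(1120·9.81) = 7.41 m.

h_f ≈ 7.41 m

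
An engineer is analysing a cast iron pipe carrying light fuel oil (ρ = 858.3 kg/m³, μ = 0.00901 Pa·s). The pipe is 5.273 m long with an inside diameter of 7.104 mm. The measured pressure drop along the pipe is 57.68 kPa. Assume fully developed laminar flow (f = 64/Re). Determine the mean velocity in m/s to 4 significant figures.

For laminar flow, f = 64/Re with Re = ρVD/μ, so Darcy-Weisbach reduces to ΔP = 32μLV/D². Solving for V: V = ΔP·D²/(32μL) = 5.768e+04·(0.007104)²/(32·0.00901·5.273) = 1.915 m/s.
Check: Re = ρVD/μ = 858.3·1.915·0.007104/0.00901 = 1296 < 2300, so the laminar assumption holds.

V ≈ 1.915 m/s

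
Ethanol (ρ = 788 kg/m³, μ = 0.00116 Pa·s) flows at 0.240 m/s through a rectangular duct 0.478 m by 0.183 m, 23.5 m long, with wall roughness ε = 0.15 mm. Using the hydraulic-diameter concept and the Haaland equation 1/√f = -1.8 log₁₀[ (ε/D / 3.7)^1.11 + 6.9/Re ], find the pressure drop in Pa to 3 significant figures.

ΔP ≈ 46.4 Pa

Hydraulic diameter D_h = 4A/P = 4·(0.478·0.183)/(2·(0.478+0.183)) = 0.3499/1.322 = 0.2647 m.
Re = ρVD_h/μ = 788·0.24·0.2647/0.00116 = 4.315e+04.
ε/D_h = 0.00015/0.2647 = 0.000567; Haaland gives 1/√f = -1.8 log₁₀[5.83e-05+0.00016] = 6.59, so f = 0.02303.
ΔP = f(L/D_h)(ρV²/2) = 0.02303·23.5/0.2647·22.69 = 46.4 Pa.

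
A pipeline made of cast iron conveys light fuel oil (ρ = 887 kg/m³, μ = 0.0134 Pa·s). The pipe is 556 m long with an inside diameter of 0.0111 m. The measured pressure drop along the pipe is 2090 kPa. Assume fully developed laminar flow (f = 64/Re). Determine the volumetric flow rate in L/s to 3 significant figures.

Q ≈ 0.105 L/s

For laminar flow, f = 64/Re with Re = ρVD/μ, so Darcy-Weisbach reduces to ΔP = 32μLV/D². Solving for V: V = ΔP·D²/(32μL) = 2.09e+06·(0.0111)²/(32·0.0134·556) = 1.08 m/s.
Check: Re = ρVD/μ = 887·1.08·0.0111/0.0134 = 793.6 < 2300, so the laminar assumption holds.
Q = V·A = 1.08·(π/4·0.0111²) = 0.0001045 m³/s = 0.105 L/s.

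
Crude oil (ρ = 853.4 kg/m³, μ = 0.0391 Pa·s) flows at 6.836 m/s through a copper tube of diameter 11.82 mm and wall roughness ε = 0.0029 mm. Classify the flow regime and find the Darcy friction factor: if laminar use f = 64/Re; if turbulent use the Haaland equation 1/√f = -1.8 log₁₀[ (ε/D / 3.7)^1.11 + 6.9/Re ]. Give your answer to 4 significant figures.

f ≈ 0.03629

Re = ρVD/μ = 853.4·6.836·0.01182/0.0391 = 1764.
Re < 2300 → laminar, so f = 64/Re = 0.03629 (roughness is irrelevant in laminar flow).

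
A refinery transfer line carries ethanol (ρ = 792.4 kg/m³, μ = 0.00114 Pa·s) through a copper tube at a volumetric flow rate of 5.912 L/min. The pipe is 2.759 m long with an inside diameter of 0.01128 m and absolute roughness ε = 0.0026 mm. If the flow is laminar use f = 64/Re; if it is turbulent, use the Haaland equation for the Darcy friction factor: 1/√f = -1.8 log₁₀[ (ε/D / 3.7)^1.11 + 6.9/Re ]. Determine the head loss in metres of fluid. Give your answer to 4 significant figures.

Q = 5.912 L/min = 5.912/60000 = 9.853e-05 m³/s.
Cross-sectional area A = πD²/4 = π(0.01128)²/4 = 9.993e-05 m²; mean velocity V = Q/A = 9.853e-05/9.993e-05 = 0.986 m/s.
Reynolds number Re = ρVD/μ = 792.4 · 0.986 · 0.01128 / 0.00114 = 7731.
Re > 4000 → turbulent. Relative roughness ε/D = 2.6e-06/0.01128 = 0.00023. Haaland: 1/√f = -1.8 log₁₀[(0.00023/3.7)^1.11 + 6.9/7731] = -1.8 log₁₀[2.15e-05 + 0.000893] = 5.47, so f = 0.03342.
Darcy-Weisbach: ΔP = f(L/D)(ρV²/2) = 0.03342·(2.759/0.01128)·(792.4·0.986²/2) = 0.03342·244.6·385.2 = 3148 Pa.
Head loss h_f = ΔP/(ρg) = 3148/(792.4·9.81) = 0.4050 m.

h_f ≈ 0.4050 m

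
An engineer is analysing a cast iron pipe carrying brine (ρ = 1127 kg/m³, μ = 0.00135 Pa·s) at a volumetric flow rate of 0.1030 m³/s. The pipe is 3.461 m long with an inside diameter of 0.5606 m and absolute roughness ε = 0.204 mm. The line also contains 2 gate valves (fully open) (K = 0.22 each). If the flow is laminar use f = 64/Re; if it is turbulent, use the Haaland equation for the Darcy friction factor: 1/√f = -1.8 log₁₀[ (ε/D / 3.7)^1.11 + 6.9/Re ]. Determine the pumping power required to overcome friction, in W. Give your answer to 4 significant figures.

P ≈ 5.566 W

Cross-sectional area A = πD²/4 = π(0.5606)²/4 = 0.2468 m²; mean velocity V = Q/A = 0.103/0.2468 = 0.4173 m/s.
Reynolds number Re = ρVD/μ = 1127 · 0.4173 · 0.5606 / 0.00135 = 1.953e+05.
Re > 4000 → turbulent. Relative roughness ε/D = 0.000204/0.5606 = 0.000364. Haaland: 1/√f = -1.8 log₁₀[(0.000364/3.7)^1.11 + 6.9/1.953e+05] = -1.8 log₁₀[3.56e-05 + 3.53e-05] = 7.468, so f = 0.01793.
Total minor-loss coefficient ΣK = 2·0.22 = 0.44.
ΔP = [f·L/D + ΣK]·(ρV²/2) = [0.01793·3.461/0.5606 + 0.44]·(1127·0.4173²/2) = [0.1107 + 0.44]·98.12 = 54.04 Pa.
Pumping power P = QΔP = 0.103·54.04 = 5.5658 W = 5.566 W.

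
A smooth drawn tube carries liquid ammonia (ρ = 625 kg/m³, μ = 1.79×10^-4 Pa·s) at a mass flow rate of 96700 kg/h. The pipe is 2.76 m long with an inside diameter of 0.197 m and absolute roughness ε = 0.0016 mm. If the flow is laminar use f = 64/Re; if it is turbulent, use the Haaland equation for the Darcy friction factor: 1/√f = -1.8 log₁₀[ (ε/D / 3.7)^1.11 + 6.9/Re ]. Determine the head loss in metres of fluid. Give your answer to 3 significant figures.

h_f ≈ 0.0167 m

ṁ = 96700 kg/h = 96700/3600 = 26.86 kg/s.
A = πD²/4 = π(0.197)²/4 = 0.03048 m²; mean velocity V = ṁ/(ρA) = 26.86/(625 · 0.03048) = 1.41 m/s.
Reynolds number Re = ρVD/μ = 625 · 1.41 · 0.197 / 0.000179 = 9.699e+05.
Re > 4000 → turbulent. Relative roughness ε/D = 1.6e-06/0.197 = 8.12e-06. Haaland: 1/√f = -1.8 log₁₀[(8.12e-06/3.7)^1.11 + 6.9/9.699e+05] = -1.8 log₁₀[5.24e-07 + 7.11e-06] = 9.211, so f = 0.01179.
Darcy-Weisbach: ΔP = f(L/D)(ρV²/2) = 0.01179·(2.76/0.197)·(625·1.41²/2) = 0.01179·14.01·621.3 = 102.6 Pa.
Head loss h_f = ΔP/(ρg) = 102.6/(625·9.81) = 0.0167 m.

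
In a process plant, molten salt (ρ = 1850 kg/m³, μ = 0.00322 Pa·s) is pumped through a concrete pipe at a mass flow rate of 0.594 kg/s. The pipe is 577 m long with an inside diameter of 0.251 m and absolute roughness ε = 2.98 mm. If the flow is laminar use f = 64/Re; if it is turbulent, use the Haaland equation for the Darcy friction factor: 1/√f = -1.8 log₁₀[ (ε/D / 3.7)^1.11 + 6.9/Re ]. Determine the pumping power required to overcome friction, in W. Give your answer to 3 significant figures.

P ≈ 0.00197 W

A = πD²/4 = π(0.251)²/4 = 0.04948 m²; mean velocity V = ṁ/(ρA) = 0.594/(1850 · 0.04948) = 0.006489 m/s.
Reynolds number Re = ρVD/μ = 1850 · 0.006489 · 0.251 / 0.00322 = 935.8.
Re < 2300 → laminar flow, so f = 64/Re = 64/935.8 = 0.06839 (the turbulent correlation is not needed).
Darcy-Weisbach: ΔP = f(L/D)(ρV²/2) = 0.06839·(577/0.251)·(1850·0.006489²/2) = 0.06839·2299·0.03895 = 6.124 Pa.
Q = ṁ/ρ = 0.594/1850 = 0.0003211 m³/s.
Pumping power P = QΔP = 0.0003211·6.124 = 0.001966 W = 0.00197 W.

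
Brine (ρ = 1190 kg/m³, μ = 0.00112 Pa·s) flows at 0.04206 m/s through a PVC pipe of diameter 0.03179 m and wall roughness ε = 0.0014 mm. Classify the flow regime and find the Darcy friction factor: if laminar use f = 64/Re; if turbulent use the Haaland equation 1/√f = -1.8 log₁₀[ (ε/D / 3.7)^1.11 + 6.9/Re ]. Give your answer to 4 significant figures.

f ≈ 0.04505

Re = ρVD/μ = 1190·0.04206·0.03179/0.00112 = 1421.
Re < 2300 → laminar, so f = 64/Re = 0.04505 (roughness is irrelevant in laminar flow).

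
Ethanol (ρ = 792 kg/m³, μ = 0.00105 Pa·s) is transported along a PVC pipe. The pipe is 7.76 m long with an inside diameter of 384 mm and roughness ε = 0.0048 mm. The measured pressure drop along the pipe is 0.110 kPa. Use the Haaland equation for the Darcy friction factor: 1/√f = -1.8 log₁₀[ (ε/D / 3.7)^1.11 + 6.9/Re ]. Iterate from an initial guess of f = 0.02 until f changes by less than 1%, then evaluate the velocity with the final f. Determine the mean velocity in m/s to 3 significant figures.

Rearranging Darcy-Weisbach: V = √(2·ΔP·D/(f·L·ρ)). With ε/D = 4.8e-06/0.384 = 1.25e-05, iterate starting from f = 0.02:
  f = 0.02 → V = √(2·110·0.384/(0.02·7.76·792)) = 0.829 m/s; Re = ρVD/μ = 2.401e+05; f → 0.01505
  f = 0.01505 → V = 0.9558 m/s; Re = 2.768e+05; f → 0.01466
  f = 0.01466 → V = 0.9684 m/s; Re = 2.805e+05; f → 0.01462
Converged (Δf/f < 1%). With the final f = 0.01462: V = √(2·110·0.384/(0.01462·7.76·792)) = 0.9696 m/s.

V ≈ 0.970 m/s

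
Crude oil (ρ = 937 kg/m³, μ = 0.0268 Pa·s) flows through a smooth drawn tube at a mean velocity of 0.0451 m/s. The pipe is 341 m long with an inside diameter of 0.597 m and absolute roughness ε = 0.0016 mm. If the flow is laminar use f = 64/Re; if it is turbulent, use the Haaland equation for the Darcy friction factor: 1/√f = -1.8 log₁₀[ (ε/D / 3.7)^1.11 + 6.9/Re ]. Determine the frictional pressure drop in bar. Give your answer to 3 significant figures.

ΔP ≈ 3.70×10^-4 bar

Reynolds number Re = ρVD/μ = 937 · 0.0451 · 0.597 / 0.0268 = 941.4.
Re < 2300 → laminar flow, so f = 64/Re = 64/941.4 = 0.06799 (the turbulent correlation is not needed).
Darcy-Weisbach: ΔP = f(L/D)(ρV²/2) = 0.06799·(341/0.597)·(937·0.0451²/2) = 0.06799·571.2·0.9529 = 37.01 Pa.
ΔP = 37.01 Pa = 3.70×10^-4 bar.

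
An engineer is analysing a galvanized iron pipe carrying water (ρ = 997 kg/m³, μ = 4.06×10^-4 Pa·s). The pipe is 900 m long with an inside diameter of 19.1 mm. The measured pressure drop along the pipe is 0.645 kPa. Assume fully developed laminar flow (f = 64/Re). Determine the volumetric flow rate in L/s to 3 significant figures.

Q ≈ 0.00577 L/s

For laminar flow, f = 64/Re with Re = ρVD/μ, so Darcy-Weisbach reduces to ΔP = 32μLV/D². Solving for V: V = ΔP·D²/(32μL) = 645·(0.0191)²/(32·0.000406·900) = 0.02012 m/s.
Check: Re = ρVD/μ = 997·0.02012·0.0191/0.000406 = 943.9 < 2300, so the laminar assumption holds.
Q = V·A = 0.02012·(π/4·0.0191²) = 5.766e-06 m³/s = 0.00577 L/s.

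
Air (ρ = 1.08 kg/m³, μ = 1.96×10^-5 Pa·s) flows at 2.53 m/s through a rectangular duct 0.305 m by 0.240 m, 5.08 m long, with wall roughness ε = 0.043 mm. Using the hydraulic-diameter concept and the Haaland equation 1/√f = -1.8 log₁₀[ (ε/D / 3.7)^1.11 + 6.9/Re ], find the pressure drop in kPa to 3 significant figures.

ΔP ≈ 0.00147 kPa

Hydraulic diameter D_h = 4A/P = 4·(0.305·0.24)/(2·(0.305+0.24)) = 0.2928/1.09 = 0.2686 m.
Re = ρVD_h/μ = 1.08·2.53·0.2686/1.96e-05 = 3.745e+04.
ε/D_h = 4.3e-05/0.2686 = 0.00016; Haaland gives 1/√f = -1.8 log₁₀[1.43e-05+0.000184] = 6.664, so f = 0.02252.
ΔP = f(L/D_h)(ρV²/2) = 0.02252·5.08/0.2686·3.456 = 1.472 Pa.
ΔP = 0.00147 kPa.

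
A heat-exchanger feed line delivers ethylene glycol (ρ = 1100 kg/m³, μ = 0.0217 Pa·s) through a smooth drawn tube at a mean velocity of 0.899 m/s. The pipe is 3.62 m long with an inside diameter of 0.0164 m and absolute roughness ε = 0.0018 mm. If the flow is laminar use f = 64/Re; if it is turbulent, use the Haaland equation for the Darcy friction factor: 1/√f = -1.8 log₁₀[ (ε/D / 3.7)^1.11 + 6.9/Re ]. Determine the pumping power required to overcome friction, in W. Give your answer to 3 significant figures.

P ≈ 1.60 W

Reynolds number Re = ρVD/μ = 1100 · 0.899 · 0.0164 / 0.0217 = 747.4.
Re < 2300 → laminar flow, so f = 64/Re = 64/747.4 = 0.08563 (the turbulent correlation is not needed).
Darcy-Weisbach: ΔP = f(L/D)(ρV²/2) = 0.08563·(3.62/0.0164)·(1100·0.899²/2) = 0.08563·220.7·444.5 = 8402 Pa.
Q = V·A = 0.899·0.0002112 = 0.0001899 m³/s.
Pumping power P = QΔP = 0.0001899·8402 = 1.596 W = 1.60 W.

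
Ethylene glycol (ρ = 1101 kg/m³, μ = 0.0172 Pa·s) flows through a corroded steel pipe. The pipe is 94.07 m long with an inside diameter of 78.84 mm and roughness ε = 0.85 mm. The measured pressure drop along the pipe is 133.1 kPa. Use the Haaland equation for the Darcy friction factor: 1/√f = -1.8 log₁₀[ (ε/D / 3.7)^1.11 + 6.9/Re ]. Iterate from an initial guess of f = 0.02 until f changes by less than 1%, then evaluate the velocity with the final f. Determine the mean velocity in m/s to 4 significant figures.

Rearranging Darcy-Weisbach: V = √(2·ΔP·D/(f·L·ρ)). With ε/D = 0.00085/0.07884 = 0.0108, iterate starting from f = 0.02:
  f = 0.02 → V = √(2·1.331e+05·0.07884/(0.02·94.07·1101)) = 3.183 m/s; Re = ρVD/μ = 1.606e+04; f → 0.04211
  f = 0.04211 → V = 2.194 m/s; Re = 1.107e+04; f → 0.04342
  f = 0.04342 → V = 2.16 m/s; Re = 1.09e+04; f → 0.04348
Converged (Δf/f < 1%). With the final f = 0.04348: V = √(2·1.331e+05·0.07884/(0.04348·94.07·1101)) = 2.159 m/s.

V ≈ 2.159 m/s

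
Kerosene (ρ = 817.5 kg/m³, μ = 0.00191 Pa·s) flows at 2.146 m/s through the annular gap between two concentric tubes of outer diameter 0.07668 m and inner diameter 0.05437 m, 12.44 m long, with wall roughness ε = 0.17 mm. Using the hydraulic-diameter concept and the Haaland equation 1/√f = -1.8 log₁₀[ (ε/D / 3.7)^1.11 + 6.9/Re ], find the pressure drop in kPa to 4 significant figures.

ΔP ≈ 39.60 kPa

Hydraulic diameter D_h = 4A/P = D_o - D_i = 0.07668 - 0.05437 = 0.02231 m.
Re = ρVD_h/μ = 817.5·2.146·0.02231/0.00191 = 2.049e+04.
ε/D_h = 0.00017/0.02231 = 0.00762; Haaland gives 1/√f = -1.8 log₁₀[0.00104+0.000337] = 5.148, so f = 0.03773.
ΔP = f(L/D_h)(ρV²/2) = 0.03773·12.44/0.02231·1882 = 3.96e+04 Pa.
ΔP = 39.60 kPa.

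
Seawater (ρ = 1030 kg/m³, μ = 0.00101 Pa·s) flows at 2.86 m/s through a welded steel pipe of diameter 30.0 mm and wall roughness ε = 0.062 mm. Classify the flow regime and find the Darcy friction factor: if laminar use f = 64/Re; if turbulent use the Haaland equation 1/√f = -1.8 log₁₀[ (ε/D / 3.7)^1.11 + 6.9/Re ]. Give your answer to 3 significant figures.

f ≈ 0.0253

Re = ρVD/μ = 1030·2.86·0.03/0.00101 = 8.75e+04.
Re > 4000 → turbulent. ε/D = 6.2e-05/0.03 = 0.00207; Haaland: 1/√f = -1.8 log₁₀[0.000245 + 7.89e-05] = 6.281, so f = 0.02535.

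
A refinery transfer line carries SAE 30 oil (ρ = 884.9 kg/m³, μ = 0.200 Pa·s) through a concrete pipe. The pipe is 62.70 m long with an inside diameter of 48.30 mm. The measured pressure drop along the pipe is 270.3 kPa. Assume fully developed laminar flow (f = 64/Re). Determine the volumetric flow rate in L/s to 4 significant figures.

For laminar flow, f = 64/Re with Re = ρVD/μ, so Darcy-Weisbach reduces to ΔP = 32μLV/D². Solving for V: V = ΔP·D²/(32μL) = 2.703e+05·(0.0483)²/(32·0.2·62.7) = 1.571 m/s.
Check: Re = ρVD/μ = 884.9·1.571·0.0483/0.2 = 335.8 < 2300, so the laminar assumption holds.
Q = V·A = 1.571·(π/4·0.0483²) = 0.002879 m³/s = 2.879 L/s.

Q ≈ 2.879 L/s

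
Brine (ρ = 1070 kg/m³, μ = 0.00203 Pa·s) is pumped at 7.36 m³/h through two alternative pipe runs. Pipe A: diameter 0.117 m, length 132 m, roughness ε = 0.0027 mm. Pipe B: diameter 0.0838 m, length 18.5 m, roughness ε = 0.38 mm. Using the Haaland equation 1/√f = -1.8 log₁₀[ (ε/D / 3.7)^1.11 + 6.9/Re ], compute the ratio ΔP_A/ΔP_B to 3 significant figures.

ΔP_A/ΔP_B ≈ 1.16

Pipe A: V = Q/A = 0.002044/0.01075 = 0.1902 m/s; Re = 1.173e+04; ε/D = 2.31e-05; Haaland → f = 0.0296; ΔP_A = f(L/D)(ρV²/2) = 646 Pa.
Pipe B: V = Q/A = 0.002044/0.005515 = 0.3707 m/s; Re = 1.637e+04; ε/D = 0.00453; Haaland → f = 0.03437; ΔP_B = f(L/D)(ρV²/2) = 557.8 Pa.
ΔP_A/ΔP_B = 646/557.8 = 1.16.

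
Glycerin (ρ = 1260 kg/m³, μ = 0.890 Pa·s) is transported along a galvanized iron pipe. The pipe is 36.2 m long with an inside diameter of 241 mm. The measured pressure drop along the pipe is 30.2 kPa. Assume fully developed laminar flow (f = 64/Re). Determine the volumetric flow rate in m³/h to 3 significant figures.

Q ≈ 279 m³/h

For laminar flow, f = 64/Re with Re = ρVD/μ, so Darcy-Weisbach reduces to ΔP = 32μLV/D². Solving for V: V = ΔP·D²/(32μL) = 3.02e+04·(0.241)²/(32·0.89·36.2) = 1.701 m/s.
Check: Re = ρVD/μ = 1260·1.701·0.241/0.89 = 580.5 < 2300, so the laminar assumption holds.
Q = V·A = 1.701·(π/4·0.241²) = 0.07761 m³/s = 279 m³/h.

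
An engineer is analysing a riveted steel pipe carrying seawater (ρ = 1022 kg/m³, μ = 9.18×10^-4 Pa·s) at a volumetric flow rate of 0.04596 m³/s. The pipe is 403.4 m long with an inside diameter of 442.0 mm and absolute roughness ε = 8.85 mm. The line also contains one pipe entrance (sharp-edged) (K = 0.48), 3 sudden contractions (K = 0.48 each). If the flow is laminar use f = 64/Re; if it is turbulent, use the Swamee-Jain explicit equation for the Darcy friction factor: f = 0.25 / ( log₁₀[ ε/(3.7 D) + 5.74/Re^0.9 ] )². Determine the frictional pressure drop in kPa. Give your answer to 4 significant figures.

Cross-sectional area A = πD²/4 = π(0.442)²/4 = 0.1534 m²; mean velocity V = Q/A = 0.04596/0.1534 = 0.2995 m/s.
Reynolds number Re = ρVD/μ = 1022 · 0.2995 · 0.442 / 0.000918 = 1.474e+05.
Re > 4000 → turbulent. Relative roughness ε/D = 0.00885/0.442 = 0.02. Swamee-Jain: f = 0.25/(log₁₀[0.02/3.7 + 5.74/1.474e+05^0.9])² = 0.25/(log₁₀[0.00541 + 0.000128])² = 0.25/(-2.257)² = 0.0491.
Total minor-loss coefficient ΣK = 1·0.48 + 3·0.48 = 1.92.
ΔP = [f·L/D + ΣK]·(ρV²/2) = [0.0491·403.4/0.442 + 1.92]·(1022·0.2995²/2) = [44.81 + 1.92]·45.85 = 2142 Pa.
ΔP = 2142 Pa = 2.142 kPa.

ΔP ≈ 2.142 kPa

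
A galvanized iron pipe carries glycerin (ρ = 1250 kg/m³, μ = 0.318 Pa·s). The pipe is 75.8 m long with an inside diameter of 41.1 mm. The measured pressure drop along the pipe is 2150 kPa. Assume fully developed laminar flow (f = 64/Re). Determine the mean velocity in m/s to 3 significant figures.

For laminar flow, f = 64/Re with Re = ρVD/μ, so Darcy-Weisbach reduces to ΔP = 32μLV/D². Solving for V: V = ΔP·D²/(32μL) = 2.15e+06·(0.0411)²/(32·0.318·75.8) = 4.708 m/s.
Check: Re = ρVD/μ = 1250·4.708·0.0411/0.318 = 760.7 < 2300, so the laminar assumption holds.

V ≈ 4.71 m/s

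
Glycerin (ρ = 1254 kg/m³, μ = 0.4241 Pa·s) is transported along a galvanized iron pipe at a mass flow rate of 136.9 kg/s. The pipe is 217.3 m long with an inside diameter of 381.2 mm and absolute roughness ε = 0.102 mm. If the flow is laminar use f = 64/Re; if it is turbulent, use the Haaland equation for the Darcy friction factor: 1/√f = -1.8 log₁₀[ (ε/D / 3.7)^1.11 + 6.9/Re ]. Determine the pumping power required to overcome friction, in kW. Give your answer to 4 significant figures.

P ≈ 2.119 kW

A = πD²/4 = π(0.3812)²/4 = 0.1141 m²; mean velocity V = ṁ/(ρA) = 136.9/(1254 · 0.1141) = 0.9566 m/s.
Reynolds number Re = ρVD/μ = 1254 · 0.9566 · 0.3812 / 0.424 = 1078.
Re < 2300 → laminar flow, so f = 64/Re = 64/1078 = 0.05936 (the turbulent correlation is not needed).
Darcy-Weisbach: ΔP = f(L/D)(ρV²/2) = 0.05936·(217.3/0.3812)·(1254·0.9566²/2) = 0.05936·570·573.7 = 1.941e+04 Pa.
Q = ṁ/ρ = 136.9/1254 = 0.1092 m³/s.
Pumping power P = QΔP = 0.1092·1.941e+04 = 2119.3 W = 2.119 kW.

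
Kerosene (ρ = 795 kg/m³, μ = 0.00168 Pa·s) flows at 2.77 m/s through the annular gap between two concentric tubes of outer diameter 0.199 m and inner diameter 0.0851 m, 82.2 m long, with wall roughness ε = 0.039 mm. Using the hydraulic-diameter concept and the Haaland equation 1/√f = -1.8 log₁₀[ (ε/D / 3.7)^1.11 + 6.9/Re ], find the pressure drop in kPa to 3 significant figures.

Hydraulic diameter D_h = 4A/P = D_o - D_i = 0.199 - 0.0851 = 0.1139 m.
Re = ρVD_h/μ = 795·2.77·0.1139/0.00168 = 1.493e+05.
ε/D_h = 3.9e-05/0.1139 = 0.000342; Haaland gives 1/√f = -1.8 log₁₀[3.33e-05+4.62e-05] = 7.379, so f = 0.01837.
ΔP = f(L/D_h)(ρV²/2) = 0.01837·82.2/0.1139·3050 = 4.042e+04 Pa.
ΔP = 40.4 kPa.

ΔP ≈ 40.4 kPa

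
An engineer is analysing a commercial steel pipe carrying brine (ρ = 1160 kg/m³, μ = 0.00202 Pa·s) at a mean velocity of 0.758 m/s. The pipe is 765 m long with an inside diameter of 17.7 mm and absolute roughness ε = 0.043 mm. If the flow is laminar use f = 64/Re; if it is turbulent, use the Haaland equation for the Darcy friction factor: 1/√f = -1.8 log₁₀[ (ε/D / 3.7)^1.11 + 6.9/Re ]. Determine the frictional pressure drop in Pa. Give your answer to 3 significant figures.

ΔP ≈ 520000 Pa

Reynolds number Re = ρVD/μ = 1160 · 0.758 · 0.0177 / 0.00202 = 7705.
Re > 4000 → turbulent. Relative roughness ε/D = 4.3e-05/0.0177 = 0.00243. Haaland: 1/√f = -1.8 log₁₀[(0.00243/3.7)^1.11 + 6.9/7705] = -1.8 log₁₀[0.000293 + 0.000896] = 5.265, so f = 0.03608.
Darcy-Weisbach: ΔP = f(L/D)(ρV²/2) = 0.03608·(765/0.0177)·(1160·0.758²/2) = 0.03608·4.322e+04·333.2 = 5.196e+05 Pa.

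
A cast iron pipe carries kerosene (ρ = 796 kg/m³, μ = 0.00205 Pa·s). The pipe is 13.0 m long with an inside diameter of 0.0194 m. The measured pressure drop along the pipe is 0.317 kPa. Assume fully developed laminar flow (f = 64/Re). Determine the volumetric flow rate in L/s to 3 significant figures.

For laminar flow, f = 64/Re with Re = ρVD/μ, so Darcy-Weisbach reduces to ΔP = 32μLV/D². Solving for V: V = ΔP·D²/(32μL) = 317·(0.0194)²/(32·0.00205·13) = 0.1399 m/s.
Check: Re = ρVD/μ = 796·0.1399·0.0194/0.00205 = 1054 < 2300, so the laminar assumption holds.
Q = V·A = 0.1399·(π/4·0.0194²) = 4.135e-05 m³/s = 0.0414 L/s.

Q ≈ 0.0414 L/s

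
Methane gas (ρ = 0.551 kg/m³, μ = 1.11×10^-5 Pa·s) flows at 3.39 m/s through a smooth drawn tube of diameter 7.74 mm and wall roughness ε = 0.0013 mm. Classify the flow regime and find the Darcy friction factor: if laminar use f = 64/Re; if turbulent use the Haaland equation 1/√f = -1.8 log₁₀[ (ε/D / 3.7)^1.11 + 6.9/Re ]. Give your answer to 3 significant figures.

Re = ρVD/μ = 0.551·3.39·0.00774/1.11e-05 = 1302.
Re < 2300 → laminar, so f = 64/Re = 0.04914 (roughness is irrelevant in laminar flow).

f ≈ 0.0491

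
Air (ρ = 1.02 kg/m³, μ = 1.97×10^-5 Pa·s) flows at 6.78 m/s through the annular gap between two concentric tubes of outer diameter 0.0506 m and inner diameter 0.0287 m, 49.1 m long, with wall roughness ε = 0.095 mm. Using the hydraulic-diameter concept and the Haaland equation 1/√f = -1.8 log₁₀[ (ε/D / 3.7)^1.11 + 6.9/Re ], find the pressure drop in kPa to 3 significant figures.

ΔP ≈ 2.02 kPa

Hydraulic diameter D_h = 4A/P = D_o - D_i = 0.0506 - 0.0287 = 0.0219 m.
Re = ρVD_h/μ = 1.02·6.78·0.0219/1.97e-05 = 7688.
ε/D_h = 9.5e-05/0.0219 = 0.00434; Haaland gives 1/√f = -1.8 log₁₀[0.000558+0.000898] = 5.107, so f = 0.03835.
ΔP = f(L/D_h)(ρV²/2) = 0.03835·49.1/0.0219·23.44 = 2016 Pa.
ΔP = 2.02 kPa.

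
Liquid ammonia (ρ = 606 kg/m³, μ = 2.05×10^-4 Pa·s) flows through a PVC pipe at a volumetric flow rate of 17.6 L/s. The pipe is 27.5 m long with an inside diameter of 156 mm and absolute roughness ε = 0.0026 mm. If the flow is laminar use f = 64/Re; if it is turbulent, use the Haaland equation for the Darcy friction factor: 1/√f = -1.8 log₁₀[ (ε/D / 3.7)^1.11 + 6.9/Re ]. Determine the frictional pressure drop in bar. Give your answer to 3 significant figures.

Q = 17.6 L/s = 17.6/1000 = 0.0176 m³/s.
Cross-sectional area A = πD²/4 = π(0.156)²/4 = 0.01911 m²; mean velocity V = Q/A = 0.0176/0.01911 = 0.9208 m/s.
Reynolds number Re = ρVD/μ = 606 · 0.9208 · 0.156 / 0.000205 = 4.246e+05.
Re > 4000 → turbulent. Relative roughness ε/D = 2.6e-06/0.156 = 1.67e-05. Haaland: 1/√f = -1.8 log₁₀[(1.67e-05/3.7)^1.11 + 6.9/4.246e+05] = -1.8 log₁₀[1.16e-06 + 1.62e-05] = 8.566, so f = 0.01363.
Darcy-Weisbach: ΔP = f(L/D)(ρV²/2) = 0.01363·(27.5/0.156)·(606·0.9208²/2) = 0.01363·176.3·256.9 = 617.2 Pa.
ΔP = 617.2 Pa = 0.00617 bar.

ΔP ≈ 0.00617 bar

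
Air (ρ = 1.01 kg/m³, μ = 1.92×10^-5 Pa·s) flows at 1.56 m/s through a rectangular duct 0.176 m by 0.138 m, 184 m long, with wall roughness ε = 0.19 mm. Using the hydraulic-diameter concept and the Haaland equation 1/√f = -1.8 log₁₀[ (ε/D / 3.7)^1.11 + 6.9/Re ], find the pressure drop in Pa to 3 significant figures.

Hydraulic diameter D_h = 4A/P = 4·(0.176·0.138)/(2·(0.176+0.138)) = 0.09715/0.628 = 0.1547 m.
Re = ρVD_h/μ = 1.01·1.56·0.1547/1.92e-05 = 1.27e+04.
ε/D_h = 0.00019/0.1547 = 0.00123; Haaland gives 1/√f = -1.8 log₁₀[0.000138+0.000544] = 5.7, so f = 0.03078.
ΔP = f(L/D_h)(ρV²/2) = 0.03078·184/0.1547·1.229 = 44.99 Pa.

ΔP ≈ 45.0 Pa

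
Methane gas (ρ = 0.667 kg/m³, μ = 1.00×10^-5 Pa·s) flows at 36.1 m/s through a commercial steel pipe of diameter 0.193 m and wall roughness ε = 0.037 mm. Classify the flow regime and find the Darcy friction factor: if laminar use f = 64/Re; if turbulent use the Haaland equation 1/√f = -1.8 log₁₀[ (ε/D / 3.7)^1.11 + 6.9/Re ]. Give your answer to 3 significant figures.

f ≈ 0.0153

Re = ρVD/μ = 0.667·36.1·0.193/1e-05 = 4.647e+05.
Re > 4000 → turbulent. ε/D = 3.7e-05/0.193 = 0.000192; Haaland: 1/√f = -1.8 log₁₀[1.75e-05 + 1.48e-05] = 8.082, so f = 0.01531.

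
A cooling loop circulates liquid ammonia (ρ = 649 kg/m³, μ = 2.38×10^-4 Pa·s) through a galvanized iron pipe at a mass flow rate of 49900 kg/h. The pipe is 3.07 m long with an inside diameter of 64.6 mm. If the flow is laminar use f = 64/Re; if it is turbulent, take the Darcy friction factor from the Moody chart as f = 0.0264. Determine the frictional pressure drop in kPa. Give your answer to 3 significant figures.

ṁ = 49900 kg/h = 49900/3600 = 13.86 kg/s.
A = πD²/4 = π(0.0646)²/4 = 0.003278 m²; mean velocity V = ṁ/(ρA) = 13.86/(649 · 0.003278) = 6.516 m/s.
Reynolds number Re = ρVD/μ = 649 · 6.516 · 0.0646 / 0.000238 = 1.148e+06.
Re > 4000 → turbulent; use the Moody-chart value f = 0.0264.
Darcy-Weisbach: ΔP = f(L/D)(ρV²/2) = 0.0264·(3.07/0.0646)·(649·6.516²/2) = 0.0264·47.52·1.378e+04 = 1.729e+04 Pa.
ΔP = 1.729e+04 Pa = 17.3 kPa.

ΔP ≈ 17.3 kPa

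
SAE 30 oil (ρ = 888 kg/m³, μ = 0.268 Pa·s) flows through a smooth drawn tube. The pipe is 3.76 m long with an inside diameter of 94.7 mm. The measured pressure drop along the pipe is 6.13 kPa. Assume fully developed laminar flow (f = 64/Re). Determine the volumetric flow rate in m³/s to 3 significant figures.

For laminar flow, f = 64/Re with Re = ρVD/μ, so Darcy-Weisbach reduces to ΔP = 32μLV/D². Solving for V: V = ΔP·D²/(32μL) = 6130·(0.0947)²/(32·0.268·3.76) = 1.705 m/s.
Check: Re = ρVD/μ = 888·1.705·0.0947/0.268 = 535 < 2300, so the laminar assumption holds.
Q = V·A = 1.705·(π/4·0.0947²) = 0.01201 m³/s = 0.0120 m³/s.

Q ≈ 0.0120 m³/s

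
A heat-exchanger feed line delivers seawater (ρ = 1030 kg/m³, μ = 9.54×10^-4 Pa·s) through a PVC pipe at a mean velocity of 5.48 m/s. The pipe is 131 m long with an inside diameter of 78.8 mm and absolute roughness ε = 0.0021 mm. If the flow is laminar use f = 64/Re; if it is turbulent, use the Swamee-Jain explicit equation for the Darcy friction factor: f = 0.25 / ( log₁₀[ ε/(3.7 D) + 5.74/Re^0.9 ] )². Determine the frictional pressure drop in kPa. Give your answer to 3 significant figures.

ΔP ≈ 351 kPa

Reynolds number Re = ρVD/μ = 1030 · 5.48 · 0.0788 / 0.000954 = 4.662e+05.
Re > 4000 → turbulent. Relative roughness ε/D = 2.1e-06/0.0788 = 2.66e-05. Swamee-Jain: f = 0.25/(log₁₀[2.66e-05/3.7 + 5.74/4.662e+05^0.9])² = 0.25/(log₁₀[7.2e-06 + 4.54e-05])² = 0.25/(-4.279)² = 0.01365.
Darcy-Weisbach: ΔP = f(L/D)(ρV²/2) = 0.01365·(131/0.0788)·(1030·5.48²/2) = 0.01365·1662·1.547e+04 = 3.511e+05 Pa.
ΔP = 3.511e+05 Pa = 351 kPa.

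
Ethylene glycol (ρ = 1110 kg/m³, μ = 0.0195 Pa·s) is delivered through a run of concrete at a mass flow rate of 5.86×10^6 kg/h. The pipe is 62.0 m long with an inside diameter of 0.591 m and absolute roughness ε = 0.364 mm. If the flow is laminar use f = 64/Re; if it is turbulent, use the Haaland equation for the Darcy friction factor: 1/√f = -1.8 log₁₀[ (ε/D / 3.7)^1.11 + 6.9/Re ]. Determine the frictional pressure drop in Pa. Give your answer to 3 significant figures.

ṁ = 5.86×10^6 kg/h = 5.86×10^6/3600 = 1628 kg/s.
A = πD²/4 = π(0.591)²/4 = 0.2743 m²; mean velocity V = ṁ/(ρA) = 1628/(1110 · 0.2743) = 5.346 m/s.
Reynolds number Re = ρVD/μ = 1110 · 5.346 · 0.591 / 0.0195 = 1.798e+05.
Re > 4000 → turbulent. Relative roughness ε/D = 0.000364/0.591 = 0.000616. Haaland: 1/√f = -1.8 log₁₀[(0.000616/3.7)^1.11 + 6.9/1.798e+05] = -1.8 log₁₀[6.39e-05 + 3.84e-05] = 7.182, so f = 0.01939.
Darcy-Weisbach: ΔP = f(L/D)(ρV²/2) = 0.01939·(62/0.591)·(1110·5.346²/2) = 0.01939·104.9·1.586e+04 = 3.225e+04 Pa.

ΔP ≈ 32300 Pa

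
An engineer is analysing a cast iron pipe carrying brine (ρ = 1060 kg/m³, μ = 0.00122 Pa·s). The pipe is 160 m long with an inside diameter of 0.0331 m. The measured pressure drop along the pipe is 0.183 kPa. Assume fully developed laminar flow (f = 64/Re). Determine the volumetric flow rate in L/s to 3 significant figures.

Q ≈ 0.0276 L/s

For laminar flow, f = 64/Re with Re = ρVD/μ, so Darcy-Weisbach reduces to ΔP = 32μLV/D². Solving for V: V = ΔP·D²/(32μL) = 183·(0.0331)²/(32·0.00122·160) = 0.0321 m/s.
Check: Re = ρVD/μ = 1060·0.0321·0.0331/0.00122 = 923.1 < 2300, so the laminar assumption holds.
Q = V·A = 0.0321·(π/4·0.0331²) = 2.762e-05 m³/s = 0.0276 L/s.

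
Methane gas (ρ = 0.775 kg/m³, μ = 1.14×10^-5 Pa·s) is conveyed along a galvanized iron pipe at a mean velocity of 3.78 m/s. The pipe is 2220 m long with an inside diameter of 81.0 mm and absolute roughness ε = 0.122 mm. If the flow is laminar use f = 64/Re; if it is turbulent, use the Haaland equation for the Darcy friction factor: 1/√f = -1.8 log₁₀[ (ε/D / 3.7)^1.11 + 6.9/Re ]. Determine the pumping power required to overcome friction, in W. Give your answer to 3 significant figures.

P ≈ 83.9 W

Reynolds number Re = ρVD/μ = 0.775 · 3.78 · 0.081 / 1.14e-05 = 2.081e+04.
Re > 4000 → turbulent. Relative roughness ε/D = 0.000122/0.081 = 0.00151. Haaland: 1/√f = -1.8 log₁₀[(0.00151/3.7)^1.11 + 6.9/2.081e+04] = -1.8 log₁₀[0.000172 + 0.000331] = 5.936, so f = 0.02838.
Darcy-Weisbach: ΔP = f(L/D)(ρV²/2) = 0.02838·(2220/0.081)·(0.775·3.78²/2) = 0.02838·2.741e+04·5.537 = 4307 Pa.
Q = V·A = 3.78·0.005153 = 0.01948 m³/s.
Pumping power P = QΔP = 0.01948·4307 = 83.89 W = 83.9 W.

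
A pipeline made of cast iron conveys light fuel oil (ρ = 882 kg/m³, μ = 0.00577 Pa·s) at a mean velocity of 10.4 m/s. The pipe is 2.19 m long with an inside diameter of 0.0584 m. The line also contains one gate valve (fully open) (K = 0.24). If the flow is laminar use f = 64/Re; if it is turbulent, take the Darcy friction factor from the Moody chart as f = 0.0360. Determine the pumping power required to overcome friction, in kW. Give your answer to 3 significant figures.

P ≈ 2.11 kW

Reynolds number Re = ρVD/μ = 882 · 10.4 · 0.0584 / 0.00577 = 9.284e+04.
Re > 4000 → turbulent; use the Moody-chart value f = 0.0360.
Total minor-loss coefficient ΣK = 1·0.24 = 0.24.
ΔP = [f·L/D + ΣK]·(ρV²/2) = [0.036·2.19/0.0584 + 0.24]·(882·10.4²/2) = [1.35 + 0.24]·4.77e+04 = 7.584e+04 Pa.
Q = V·A = 10.4·0.002679 = 0.02786 m³/s.
Pumping power P = QΔP = 0.02786·7.584e+04 = 2113 W = 2.11 kW.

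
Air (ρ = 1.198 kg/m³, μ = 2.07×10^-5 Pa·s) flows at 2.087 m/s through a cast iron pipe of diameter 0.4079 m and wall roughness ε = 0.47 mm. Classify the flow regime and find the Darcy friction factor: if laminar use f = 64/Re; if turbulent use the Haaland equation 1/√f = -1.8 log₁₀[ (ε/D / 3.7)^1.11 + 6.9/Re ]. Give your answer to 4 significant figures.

f ≈ 0.02420

Re = ρVD/μ = 1.198·2.087·0.4079/2.07e-05 = 4.927e+04.
Re > 4000 → turbulent. ε/D = 0.00047/0.4079 = 0.00115; Haaland: 1/√f = -1.8 log₁₀[0.000128 + 0.00014] = 6.429, so f = 0.0242.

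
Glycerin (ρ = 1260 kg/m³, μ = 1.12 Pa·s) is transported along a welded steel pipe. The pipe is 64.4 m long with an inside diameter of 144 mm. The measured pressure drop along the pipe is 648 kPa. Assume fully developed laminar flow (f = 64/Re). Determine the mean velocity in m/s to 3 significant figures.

For laminar flow, f = 64/Re with Re = ρVD/μ, so Darcy-Weisbach reduces to ΔP = 32μLV/D². Solving for V: V = ΔP·D²/(32μL) = 6.48e+05·(0.144)²/(32·1.12·64.4) = 5.822 m/s.
Check: Re = ρVD/μ = 1260·5.822·0.144/1.12 = 943.1 < 2300, so the laminar assumption holds.

V ≈ 5.82 m/s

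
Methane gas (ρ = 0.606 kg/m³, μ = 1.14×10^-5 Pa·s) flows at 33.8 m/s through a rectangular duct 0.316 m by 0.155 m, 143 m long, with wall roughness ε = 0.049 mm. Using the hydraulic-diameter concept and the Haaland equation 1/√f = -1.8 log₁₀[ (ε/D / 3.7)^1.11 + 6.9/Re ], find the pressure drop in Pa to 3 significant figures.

ΔP ≈ 3810 Pa

Hydraulic diameter D_h = 4A/P = 4·(0.316·0.155)/(2·(0.316+0.155)) = 0.1959/0.942 = 0.208 m.
Re = ρVD_h/μ = 0.606·33.8·0.208/1.14e-05 = 3.737e+05.
ε/D_h = 4.9e-05/0.208 = 0.000236; Haaland gives 1/√f = -1.8 log₁₀[2.2e-05+1.85e-05] = 7.907, so f = 0.01599.
ΔP = f(L/D_h)(ρV²/2) = 0.01599·143/0.208·346.2 = 3807 Pa.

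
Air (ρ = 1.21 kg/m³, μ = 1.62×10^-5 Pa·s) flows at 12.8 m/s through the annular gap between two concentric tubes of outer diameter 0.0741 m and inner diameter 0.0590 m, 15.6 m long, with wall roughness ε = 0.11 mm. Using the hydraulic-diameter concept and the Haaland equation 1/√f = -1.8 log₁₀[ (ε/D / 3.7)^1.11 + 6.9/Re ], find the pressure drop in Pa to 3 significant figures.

Hydraulic diameter D_h = 4A/P = D_o - D_i = 0.0741 - 0.059 = 0.0151 m.
Re = ρVD_h/μ = 1.21·12.8·0.0151/1.62e-05 = 1.444e+04.
ε/D_h = 0.00011/0.0151 = 0.00728; Haaland gives 1/√f = -1.8 log₁₀[0.000992+0.000478] = 5.099, so f = 0.03847.
ΔP = f(L/D_h)(ρV²/2) = 0.03847·15.6/0.0151·99.12 = 3939 Pa.

ΔP ≈ 3940 Pa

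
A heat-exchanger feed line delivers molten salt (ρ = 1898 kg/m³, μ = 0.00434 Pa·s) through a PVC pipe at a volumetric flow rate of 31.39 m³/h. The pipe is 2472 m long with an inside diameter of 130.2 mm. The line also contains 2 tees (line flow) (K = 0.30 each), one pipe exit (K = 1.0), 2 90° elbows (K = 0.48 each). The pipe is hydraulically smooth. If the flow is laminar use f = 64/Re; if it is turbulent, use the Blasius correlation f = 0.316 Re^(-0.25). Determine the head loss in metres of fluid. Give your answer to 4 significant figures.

Q = 31.39 m³/h = 31.39/3600 = 0.008719 m³/s.
Cross-sectional area A = πD²/4 = π(0.1302)²/4 = 0.01331 m²; mean velocity V = Q/A = 0.008719/0.01331 = 0.6549 m/s.
Reynolds number Re = ρVD/μ = 1898 · 0.6549 · 0.1302 / 0.00434 = 3.729e+04.
Re > 4000 → turbulent. Smooth-pipe (Blasius): f = 0.316 Re^(-0.25) = 0.316/(3.729e+04)^0.25 = 0.02274.
Total minor-loss coefficient ΣK = 2·0.3 + 1·1 + 2·0.48 = 2.56.
ΔP = [f·L/D + ΣK]·(ρV²/2) = [0.02274·2472/0.1302 + 2.56]·(1898·0.6549²/2) = [431.7 + 2.56]·407 = 1.768e+05 Pa.
Head loss h_f = ΔP/(ρg) = 1.768e+05/(1898·9.81) = 9.494 m.

h_f ≈ 9.494 m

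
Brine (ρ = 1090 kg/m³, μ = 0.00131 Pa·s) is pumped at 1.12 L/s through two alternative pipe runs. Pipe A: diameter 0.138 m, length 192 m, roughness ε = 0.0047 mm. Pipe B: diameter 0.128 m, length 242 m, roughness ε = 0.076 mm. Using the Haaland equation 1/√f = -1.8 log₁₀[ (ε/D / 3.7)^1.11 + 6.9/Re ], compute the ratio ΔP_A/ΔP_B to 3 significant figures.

ΔP_A/ΔP_B ≈ 0.545

Pipe A: V = Q/A = 0.00112/0.01496 = 0.07488 m/s; Re = 8598; ε/D = 3.41e-05; Haaland → f = 0.03224; ΔP_A = f(L/D)(ρV²/2) = 137.1 Pa.
Pipe B: V = Q/A = 0.00112/0.01287 = 0.08704 m/s; Re = 9270; ε/D = 0.000594; Haaland → f = 0.03225; ΔP_B = f(L/D)(ρV²/2) = 251.7 Pa.
ΔP_A/ΔP_B = 137.1/251.7 = 0.545.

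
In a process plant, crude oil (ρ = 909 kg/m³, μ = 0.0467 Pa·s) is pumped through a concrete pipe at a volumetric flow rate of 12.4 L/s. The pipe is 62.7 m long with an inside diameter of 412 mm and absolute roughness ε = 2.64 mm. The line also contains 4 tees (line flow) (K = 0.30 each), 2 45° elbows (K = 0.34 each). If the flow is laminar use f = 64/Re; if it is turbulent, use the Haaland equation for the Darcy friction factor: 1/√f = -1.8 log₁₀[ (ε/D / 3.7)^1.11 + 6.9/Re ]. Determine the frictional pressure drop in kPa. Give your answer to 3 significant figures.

Q = 12.4 L/s = 12.4/1000 = 0.0124 m³/s.
Cross-sectional area A = πD²/4 = π(0.412)²/4 = 0.1333 m²; mean velocity V = Q/A = 0.0124/0.1333 = 0.09301 m/s.
Reynolds number Re = ρVD/μ = 909 · 0.09301 · 0.412 / 0.0467 = 745.9.
Re < 2300 → laminar flow, so f = 64/Re = 64/745.9 = 0.0858 (the turbulent correlation is not needed).
Total minor-loss coefficient ΣK = 4·0.3 + 2·0.34 = 1.88.
ΔP = [f·L/D + ΣK]·(ρV²/2) = [0.0858·62.7/0.412 + 1.88]·(909·0.09301²/2) = [13.06 + 1.88]·3.932 = 58.73 Pa.
ΔP = 58.73 Pa = 0.0587 kPa.

ΔP ≈ 0.0587 kPa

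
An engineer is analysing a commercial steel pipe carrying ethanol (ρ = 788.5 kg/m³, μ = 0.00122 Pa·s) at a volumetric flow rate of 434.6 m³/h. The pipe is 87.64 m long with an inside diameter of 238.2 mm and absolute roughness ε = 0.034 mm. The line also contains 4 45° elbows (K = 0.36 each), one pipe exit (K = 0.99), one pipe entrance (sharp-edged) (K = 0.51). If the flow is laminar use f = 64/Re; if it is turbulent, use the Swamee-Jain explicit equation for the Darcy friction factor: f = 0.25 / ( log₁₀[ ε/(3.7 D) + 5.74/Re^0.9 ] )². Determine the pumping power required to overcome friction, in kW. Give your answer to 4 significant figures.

P ≈ 2.984 kW

Q = 434.6 m³/h = 434.6/3600 = 0.1207 m³/s.
Cross-sectional area A = πD²/4 = π(0.2382)²/4 = 0.04456 m²; mean velocity V = Q/A = 0.1207/0.04456 = 2.709 m/s.
Reynolds number Re = ρVD/μ = 788.5 · 2.709 · 0.2382 / 0.00122 = 4.171e+05.
Re > 4000 → turbulent. Relative roughness ε/D = 3.4e-05/0.2382 = 0.000143. Swamee-Jain: f = 0.25/(log₁₀[0.000143/3.7 + 5.74/4.171e+05^0.9])² = 0.25/(log₁₀[3.86e-05 + 5.02e-05])² = 0.25/(-4.052)² = 0.01523.
Total minor-loss coefficient ΣK = 4·0.36 + 1·0.99 + 1·0.51 = 2.94.
ΔP = [f·L/D + ΣK]·(ρV²/2) = [0.01523·87.64/0.2382 + 2.94]·(788.5·2.709²/2) = [5.603 + 2.94]·2893 = 2.472e+04 Pa.
Pumping power P = QΔP = 0.1207·2.472e+04 = 2984.0 W = 2.984 kW.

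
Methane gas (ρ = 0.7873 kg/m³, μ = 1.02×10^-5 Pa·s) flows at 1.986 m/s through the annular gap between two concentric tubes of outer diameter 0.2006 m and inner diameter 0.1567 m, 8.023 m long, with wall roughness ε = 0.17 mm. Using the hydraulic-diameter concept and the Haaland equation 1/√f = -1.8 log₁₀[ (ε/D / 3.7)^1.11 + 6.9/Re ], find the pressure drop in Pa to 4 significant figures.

Hydraulic diameter D_h = 4A/P = D_o - D_i = 0.2006 - 0.1567 = 0.0439 m.
Re = ρVD_h/μ = 0.7873·1.986·0.0439/1.02e-05 = 6730.
ε/D_h = 0.00017/0.0439 = 0.00387; Haaland gives 1/√f = -1.8 log₁₀[0.000492+0.00103] = 5.074, so f = 0.03884.
ΔP = f(L/D_h)(ρV²/2) = 0.03884·8.023/0.0439·1.553 = 11.02 Pa.

ΔP ≈ 11.02 Pa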